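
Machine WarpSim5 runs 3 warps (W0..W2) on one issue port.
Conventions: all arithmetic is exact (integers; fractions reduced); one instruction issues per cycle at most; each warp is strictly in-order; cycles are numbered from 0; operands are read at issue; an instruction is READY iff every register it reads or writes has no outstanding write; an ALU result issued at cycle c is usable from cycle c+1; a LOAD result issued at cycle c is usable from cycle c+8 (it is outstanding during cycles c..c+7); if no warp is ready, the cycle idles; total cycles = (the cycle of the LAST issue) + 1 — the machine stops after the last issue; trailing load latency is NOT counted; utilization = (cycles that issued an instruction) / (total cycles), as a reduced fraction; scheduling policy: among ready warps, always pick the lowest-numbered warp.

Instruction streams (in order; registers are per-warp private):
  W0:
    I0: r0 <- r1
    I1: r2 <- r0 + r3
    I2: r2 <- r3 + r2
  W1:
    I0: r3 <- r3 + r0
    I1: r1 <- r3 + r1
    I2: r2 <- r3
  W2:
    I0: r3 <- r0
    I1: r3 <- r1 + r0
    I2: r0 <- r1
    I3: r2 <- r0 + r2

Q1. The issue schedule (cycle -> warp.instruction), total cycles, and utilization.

cycle 0: W0.I0
cycle 1: W0.I1
cycle 2: W0.I2
cycle 3: W1.I0
cycle 4: W1.I1
cycle 5: W1.I2
cycle 6: W2.I0
cycle 7: W2.I1
cycle 8: W2.I2
cycle 9: W2.I3

Answer: 10 cycles, utilization 1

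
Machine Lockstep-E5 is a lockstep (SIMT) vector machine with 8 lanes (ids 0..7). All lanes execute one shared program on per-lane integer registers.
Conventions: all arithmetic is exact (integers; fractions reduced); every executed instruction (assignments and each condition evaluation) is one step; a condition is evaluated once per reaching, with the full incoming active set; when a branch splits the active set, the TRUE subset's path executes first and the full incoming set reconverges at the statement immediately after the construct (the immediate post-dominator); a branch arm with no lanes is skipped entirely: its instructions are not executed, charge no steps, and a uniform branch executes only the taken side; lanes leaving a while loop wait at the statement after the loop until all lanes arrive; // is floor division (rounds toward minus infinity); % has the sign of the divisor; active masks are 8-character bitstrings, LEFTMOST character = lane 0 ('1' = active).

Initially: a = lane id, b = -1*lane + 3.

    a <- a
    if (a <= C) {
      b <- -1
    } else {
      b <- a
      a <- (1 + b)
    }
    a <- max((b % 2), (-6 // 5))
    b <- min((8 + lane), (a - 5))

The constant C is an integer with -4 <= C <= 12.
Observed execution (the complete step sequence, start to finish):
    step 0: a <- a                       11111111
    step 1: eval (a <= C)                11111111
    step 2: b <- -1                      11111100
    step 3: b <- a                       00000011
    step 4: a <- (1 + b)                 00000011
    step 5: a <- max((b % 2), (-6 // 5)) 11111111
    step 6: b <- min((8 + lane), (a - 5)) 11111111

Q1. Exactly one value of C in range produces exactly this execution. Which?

Answer: C = 5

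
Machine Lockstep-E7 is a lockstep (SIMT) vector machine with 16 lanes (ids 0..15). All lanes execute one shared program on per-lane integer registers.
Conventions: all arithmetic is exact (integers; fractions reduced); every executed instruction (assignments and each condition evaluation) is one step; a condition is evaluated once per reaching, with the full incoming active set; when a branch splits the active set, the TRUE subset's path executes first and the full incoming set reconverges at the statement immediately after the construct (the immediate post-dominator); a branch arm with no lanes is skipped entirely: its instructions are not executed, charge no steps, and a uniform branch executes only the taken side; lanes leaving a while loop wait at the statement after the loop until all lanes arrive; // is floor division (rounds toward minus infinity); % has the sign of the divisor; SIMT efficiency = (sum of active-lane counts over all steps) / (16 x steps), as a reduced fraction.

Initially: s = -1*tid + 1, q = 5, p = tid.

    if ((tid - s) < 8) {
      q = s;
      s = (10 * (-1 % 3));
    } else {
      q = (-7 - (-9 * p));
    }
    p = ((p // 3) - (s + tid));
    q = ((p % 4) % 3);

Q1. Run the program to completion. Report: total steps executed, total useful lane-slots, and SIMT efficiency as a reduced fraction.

Answer: 6 steps, 69 useful, 23/32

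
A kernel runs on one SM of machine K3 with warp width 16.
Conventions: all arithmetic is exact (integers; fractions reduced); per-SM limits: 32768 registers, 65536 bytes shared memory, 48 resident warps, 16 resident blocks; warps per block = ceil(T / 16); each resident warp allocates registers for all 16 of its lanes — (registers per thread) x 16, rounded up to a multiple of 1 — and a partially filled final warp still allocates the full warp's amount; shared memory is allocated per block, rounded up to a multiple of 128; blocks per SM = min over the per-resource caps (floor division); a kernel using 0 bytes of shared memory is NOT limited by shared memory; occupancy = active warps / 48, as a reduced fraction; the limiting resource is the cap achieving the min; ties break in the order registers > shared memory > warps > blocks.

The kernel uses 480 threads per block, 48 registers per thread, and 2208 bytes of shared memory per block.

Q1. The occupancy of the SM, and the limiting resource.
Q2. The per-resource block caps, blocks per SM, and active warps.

Answer: occupancy 5/8, limited by registers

registers: 1 block
shared memory: 28 blocks
warps: 1 block
blocks: 16 blocks

Answer: 1 block, 30 active warps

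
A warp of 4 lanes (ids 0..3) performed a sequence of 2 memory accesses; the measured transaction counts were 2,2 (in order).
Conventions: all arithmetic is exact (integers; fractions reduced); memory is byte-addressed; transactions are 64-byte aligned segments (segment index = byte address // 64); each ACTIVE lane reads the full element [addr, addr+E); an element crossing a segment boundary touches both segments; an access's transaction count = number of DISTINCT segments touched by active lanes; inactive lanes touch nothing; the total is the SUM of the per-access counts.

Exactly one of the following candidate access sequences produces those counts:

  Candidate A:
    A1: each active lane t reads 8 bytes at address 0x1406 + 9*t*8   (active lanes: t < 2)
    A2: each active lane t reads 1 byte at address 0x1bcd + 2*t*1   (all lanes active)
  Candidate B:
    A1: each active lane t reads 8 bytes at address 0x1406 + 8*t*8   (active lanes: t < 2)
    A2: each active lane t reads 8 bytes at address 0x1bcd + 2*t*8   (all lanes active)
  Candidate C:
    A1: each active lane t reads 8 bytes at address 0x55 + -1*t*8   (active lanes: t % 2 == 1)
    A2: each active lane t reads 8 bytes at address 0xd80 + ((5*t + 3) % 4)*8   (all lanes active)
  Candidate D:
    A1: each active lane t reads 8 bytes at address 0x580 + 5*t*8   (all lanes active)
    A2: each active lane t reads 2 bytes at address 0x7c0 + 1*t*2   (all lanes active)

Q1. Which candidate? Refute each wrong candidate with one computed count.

A: A2 gives 1 transaction, not 2
C: A2 gives 1 transaction, not 2
D: A2 gives 1 transaction, not 2
B: all counts match (2,2)

Answer: B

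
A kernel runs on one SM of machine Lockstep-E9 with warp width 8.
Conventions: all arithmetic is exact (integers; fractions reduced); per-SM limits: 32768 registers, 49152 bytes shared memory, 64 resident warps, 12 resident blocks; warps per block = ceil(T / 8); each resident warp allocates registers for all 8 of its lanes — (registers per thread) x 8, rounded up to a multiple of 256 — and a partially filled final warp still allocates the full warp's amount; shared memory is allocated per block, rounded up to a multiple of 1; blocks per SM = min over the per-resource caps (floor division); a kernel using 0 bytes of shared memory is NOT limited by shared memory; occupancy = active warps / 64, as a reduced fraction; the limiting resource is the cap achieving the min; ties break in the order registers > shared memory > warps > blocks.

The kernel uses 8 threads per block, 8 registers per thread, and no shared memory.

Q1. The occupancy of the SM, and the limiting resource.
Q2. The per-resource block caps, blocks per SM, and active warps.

Answer: occupancy 3/16, limited by blocks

registers: 128 blocks
shared memory: no limit (kernel uses none)
warps: 64 blocks
blocks: 12 blocks

Answer: 12 blocks, 12 active warps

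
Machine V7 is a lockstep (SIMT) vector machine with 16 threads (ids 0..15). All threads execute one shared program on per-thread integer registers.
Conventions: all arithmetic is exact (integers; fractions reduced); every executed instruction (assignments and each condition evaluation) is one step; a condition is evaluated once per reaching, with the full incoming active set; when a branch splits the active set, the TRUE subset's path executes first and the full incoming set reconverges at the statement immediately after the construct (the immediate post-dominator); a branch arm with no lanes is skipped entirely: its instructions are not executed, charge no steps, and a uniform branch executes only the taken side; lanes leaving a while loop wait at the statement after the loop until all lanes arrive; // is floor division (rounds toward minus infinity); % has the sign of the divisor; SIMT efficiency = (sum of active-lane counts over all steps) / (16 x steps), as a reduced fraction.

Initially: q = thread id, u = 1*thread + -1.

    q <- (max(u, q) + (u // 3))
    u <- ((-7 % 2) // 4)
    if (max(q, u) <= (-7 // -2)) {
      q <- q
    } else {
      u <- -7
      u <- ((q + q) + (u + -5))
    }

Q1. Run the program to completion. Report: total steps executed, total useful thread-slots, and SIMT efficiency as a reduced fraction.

Answer: 6 steps, 76 useful, 19/24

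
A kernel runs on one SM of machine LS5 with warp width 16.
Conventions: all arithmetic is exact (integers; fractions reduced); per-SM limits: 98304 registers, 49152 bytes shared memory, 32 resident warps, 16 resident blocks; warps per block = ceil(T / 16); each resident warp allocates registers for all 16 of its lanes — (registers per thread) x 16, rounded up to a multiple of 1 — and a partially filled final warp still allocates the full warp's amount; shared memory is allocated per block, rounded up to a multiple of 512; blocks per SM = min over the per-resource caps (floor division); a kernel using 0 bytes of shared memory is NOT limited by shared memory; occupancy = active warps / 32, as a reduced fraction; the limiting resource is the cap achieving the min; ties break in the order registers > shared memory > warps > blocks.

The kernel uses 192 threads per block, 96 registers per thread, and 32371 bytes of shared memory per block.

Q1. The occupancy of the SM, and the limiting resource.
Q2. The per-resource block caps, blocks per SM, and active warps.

Answer: occupancy 3/8, limited by shared memory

registers: 5 blocks
shared memory: 1 block
warps: 2 blocks
blocks: 16 blocks

Answer: 1 block, 12 active warps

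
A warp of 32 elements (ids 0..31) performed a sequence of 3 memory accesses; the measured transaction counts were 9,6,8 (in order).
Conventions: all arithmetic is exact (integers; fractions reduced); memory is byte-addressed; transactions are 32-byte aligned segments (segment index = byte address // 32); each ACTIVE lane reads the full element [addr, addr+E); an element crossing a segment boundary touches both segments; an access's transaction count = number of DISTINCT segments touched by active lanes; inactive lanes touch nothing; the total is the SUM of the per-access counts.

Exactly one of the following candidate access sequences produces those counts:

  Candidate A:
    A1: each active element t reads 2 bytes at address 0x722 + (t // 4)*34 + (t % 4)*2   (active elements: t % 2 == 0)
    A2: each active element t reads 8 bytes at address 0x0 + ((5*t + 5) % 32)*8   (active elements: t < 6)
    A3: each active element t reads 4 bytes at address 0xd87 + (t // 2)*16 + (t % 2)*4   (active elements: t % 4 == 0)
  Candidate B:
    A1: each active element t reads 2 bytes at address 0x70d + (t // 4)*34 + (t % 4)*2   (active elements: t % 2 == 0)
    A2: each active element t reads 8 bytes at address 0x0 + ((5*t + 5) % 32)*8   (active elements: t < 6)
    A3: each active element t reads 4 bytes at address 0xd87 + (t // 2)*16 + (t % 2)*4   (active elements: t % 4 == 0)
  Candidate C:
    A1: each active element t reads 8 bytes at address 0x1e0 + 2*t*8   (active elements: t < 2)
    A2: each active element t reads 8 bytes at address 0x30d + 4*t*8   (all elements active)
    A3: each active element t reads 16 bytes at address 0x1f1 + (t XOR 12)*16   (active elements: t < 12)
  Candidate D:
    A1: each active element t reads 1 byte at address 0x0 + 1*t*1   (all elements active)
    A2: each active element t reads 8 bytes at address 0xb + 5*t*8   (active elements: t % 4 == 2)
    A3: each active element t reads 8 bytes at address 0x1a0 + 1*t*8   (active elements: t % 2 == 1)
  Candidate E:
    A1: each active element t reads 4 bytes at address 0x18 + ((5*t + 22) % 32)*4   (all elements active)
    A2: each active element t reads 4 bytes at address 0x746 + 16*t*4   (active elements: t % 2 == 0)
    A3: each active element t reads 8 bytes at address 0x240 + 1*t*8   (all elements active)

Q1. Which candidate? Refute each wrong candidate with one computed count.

A: A1 gives 8 transactions, not 9
C: A1 gives 1 transaction, not 9
D: A1 gives 1 transaction, not 9
E: A1 gives 5 transactions, not 9
B: all counts match (9,6,8)

Answer: B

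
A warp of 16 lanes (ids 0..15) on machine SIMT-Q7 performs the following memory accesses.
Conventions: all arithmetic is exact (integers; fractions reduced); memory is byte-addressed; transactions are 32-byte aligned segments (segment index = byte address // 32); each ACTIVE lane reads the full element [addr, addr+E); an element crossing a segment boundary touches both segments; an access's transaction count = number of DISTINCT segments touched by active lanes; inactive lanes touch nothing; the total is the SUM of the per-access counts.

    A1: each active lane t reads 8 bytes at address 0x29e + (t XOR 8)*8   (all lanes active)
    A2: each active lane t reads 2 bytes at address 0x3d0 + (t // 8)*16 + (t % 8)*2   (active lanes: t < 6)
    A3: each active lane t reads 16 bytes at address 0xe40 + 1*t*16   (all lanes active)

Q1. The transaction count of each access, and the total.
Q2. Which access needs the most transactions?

A1: 5 transactions
A2: 1 transaction
A3: 8 transactions

Answer: 5,1,8; total 14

Answer: A3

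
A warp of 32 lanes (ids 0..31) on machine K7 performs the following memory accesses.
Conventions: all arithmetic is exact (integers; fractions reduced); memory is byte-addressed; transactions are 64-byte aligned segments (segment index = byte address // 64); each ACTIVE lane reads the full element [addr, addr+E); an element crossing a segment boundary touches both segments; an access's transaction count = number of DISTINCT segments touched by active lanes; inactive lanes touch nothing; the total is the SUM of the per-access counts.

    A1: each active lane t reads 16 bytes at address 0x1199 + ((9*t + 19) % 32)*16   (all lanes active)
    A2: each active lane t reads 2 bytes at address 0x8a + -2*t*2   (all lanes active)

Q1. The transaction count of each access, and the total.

A1: 9 transactions
A2: 3 transactions

Answer: 9,3; total 12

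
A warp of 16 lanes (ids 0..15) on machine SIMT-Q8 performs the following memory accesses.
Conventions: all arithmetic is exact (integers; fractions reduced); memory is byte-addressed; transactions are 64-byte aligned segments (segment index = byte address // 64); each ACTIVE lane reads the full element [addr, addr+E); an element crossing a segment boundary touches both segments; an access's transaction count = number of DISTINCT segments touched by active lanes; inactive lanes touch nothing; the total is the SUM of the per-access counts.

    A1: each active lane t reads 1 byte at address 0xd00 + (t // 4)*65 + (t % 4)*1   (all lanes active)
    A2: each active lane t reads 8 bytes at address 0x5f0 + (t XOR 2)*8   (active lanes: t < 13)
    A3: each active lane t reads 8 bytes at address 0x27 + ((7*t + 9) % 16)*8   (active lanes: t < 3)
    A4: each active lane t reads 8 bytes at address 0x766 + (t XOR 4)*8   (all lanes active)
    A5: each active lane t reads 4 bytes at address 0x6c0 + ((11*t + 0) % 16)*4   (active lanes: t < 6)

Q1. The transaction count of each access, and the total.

A1: 4 transactions
A2: 3 transactions
A3: 2 transactions
A4: 3 transactions
A5: 1 transaction

Answer: 4,3,2,3,1; total 13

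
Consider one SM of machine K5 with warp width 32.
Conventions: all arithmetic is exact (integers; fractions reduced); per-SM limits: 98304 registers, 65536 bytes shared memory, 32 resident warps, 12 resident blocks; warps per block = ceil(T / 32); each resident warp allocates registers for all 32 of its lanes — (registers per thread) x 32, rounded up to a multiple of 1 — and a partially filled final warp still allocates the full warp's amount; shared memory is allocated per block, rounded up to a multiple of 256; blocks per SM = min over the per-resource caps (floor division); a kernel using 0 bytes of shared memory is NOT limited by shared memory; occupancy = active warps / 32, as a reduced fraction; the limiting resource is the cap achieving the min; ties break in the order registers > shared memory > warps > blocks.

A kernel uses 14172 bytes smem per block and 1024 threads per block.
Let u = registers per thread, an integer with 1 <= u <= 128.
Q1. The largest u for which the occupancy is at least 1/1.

Answer: u = 96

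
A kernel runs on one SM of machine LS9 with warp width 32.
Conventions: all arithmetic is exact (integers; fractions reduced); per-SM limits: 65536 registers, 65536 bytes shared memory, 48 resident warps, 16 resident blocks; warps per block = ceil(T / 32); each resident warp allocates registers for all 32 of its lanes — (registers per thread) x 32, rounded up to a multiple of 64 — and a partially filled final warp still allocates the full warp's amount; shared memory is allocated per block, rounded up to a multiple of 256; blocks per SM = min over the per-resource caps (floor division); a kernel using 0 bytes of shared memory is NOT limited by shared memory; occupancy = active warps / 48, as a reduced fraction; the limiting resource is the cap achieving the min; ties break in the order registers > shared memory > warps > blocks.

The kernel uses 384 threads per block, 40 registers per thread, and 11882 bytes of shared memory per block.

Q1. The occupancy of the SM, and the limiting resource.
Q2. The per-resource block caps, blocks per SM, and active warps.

Answer: occupancy 1, limited by registers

registers: 4 blocks
shared memory: 5 blocks
warps: 4 blocks
blocks: 16 blocks

Answer: 4 blocks, 48 active warps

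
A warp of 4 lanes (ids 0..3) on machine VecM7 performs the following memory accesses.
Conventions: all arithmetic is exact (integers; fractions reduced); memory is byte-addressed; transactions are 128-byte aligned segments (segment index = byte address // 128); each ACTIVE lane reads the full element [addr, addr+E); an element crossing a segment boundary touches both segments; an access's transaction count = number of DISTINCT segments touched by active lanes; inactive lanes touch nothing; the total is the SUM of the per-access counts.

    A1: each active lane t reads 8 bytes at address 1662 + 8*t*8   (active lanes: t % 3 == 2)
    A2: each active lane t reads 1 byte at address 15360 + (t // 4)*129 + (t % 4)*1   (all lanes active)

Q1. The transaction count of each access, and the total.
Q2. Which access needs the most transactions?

A1: 2 transactions
A2: 1 transaction

Answer: 2,1; total 3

Answer: A1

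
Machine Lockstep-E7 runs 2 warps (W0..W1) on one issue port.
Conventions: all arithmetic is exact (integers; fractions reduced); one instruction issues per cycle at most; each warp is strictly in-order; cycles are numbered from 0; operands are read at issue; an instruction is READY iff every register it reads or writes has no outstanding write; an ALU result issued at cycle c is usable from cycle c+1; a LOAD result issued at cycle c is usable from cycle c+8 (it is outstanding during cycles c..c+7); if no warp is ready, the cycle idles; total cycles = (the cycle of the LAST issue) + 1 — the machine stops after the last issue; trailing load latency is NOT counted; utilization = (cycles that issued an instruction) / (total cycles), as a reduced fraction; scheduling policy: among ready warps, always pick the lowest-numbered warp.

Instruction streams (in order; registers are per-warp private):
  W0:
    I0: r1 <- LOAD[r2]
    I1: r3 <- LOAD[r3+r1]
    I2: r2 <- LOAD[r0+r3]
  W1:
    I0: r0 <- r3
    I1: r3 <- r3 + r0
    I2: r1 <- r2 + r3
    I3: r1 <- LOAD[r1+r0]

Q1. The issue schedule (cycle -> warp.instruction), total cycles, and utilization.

cycle 0: W0.I0
cycle 1: W1.I0
cycle 2: W1.I1
cycle 3: W1.I2
cycle 4: W1.I3
cycle 5: idle
cycle 6: idle
cycle 7: idle
cycle 8: W0.I1
cycle 9: idle
cycle 10: idle
cycle 11: idle
cycle 12: idle
cycle 13: idle
cycle 14: idle
cycle 15: idle
cycle 16: W0.I2

Answer: 17 cycles, utilization 7/17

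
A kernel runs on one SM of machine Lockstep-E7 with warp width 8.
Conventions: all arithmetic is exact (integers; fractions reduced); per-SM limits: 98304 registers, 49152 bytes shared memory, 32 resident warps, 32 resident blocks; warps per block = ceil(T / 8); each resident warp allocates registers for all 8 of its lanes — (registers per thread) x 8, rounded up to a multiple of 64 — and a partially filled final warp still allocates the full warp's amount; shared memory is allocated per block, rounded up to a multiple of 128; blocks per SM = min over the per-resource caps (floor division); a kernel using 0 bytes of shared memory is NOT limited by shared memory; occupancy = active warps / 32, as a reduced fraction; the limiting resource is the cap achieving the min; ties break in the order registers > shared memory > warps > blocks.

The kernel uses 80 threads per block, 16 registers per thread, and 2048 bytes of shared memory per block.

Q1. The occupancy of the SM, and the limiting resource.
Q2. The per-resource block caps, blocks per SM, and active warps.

Answer: occupancy 15/16, limited by warps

registers: 76 blocks
shared memory: 24 blocks
warps: 3 blocks
blocks: 32 blocks

Answer: 3 blocks, 30 active warps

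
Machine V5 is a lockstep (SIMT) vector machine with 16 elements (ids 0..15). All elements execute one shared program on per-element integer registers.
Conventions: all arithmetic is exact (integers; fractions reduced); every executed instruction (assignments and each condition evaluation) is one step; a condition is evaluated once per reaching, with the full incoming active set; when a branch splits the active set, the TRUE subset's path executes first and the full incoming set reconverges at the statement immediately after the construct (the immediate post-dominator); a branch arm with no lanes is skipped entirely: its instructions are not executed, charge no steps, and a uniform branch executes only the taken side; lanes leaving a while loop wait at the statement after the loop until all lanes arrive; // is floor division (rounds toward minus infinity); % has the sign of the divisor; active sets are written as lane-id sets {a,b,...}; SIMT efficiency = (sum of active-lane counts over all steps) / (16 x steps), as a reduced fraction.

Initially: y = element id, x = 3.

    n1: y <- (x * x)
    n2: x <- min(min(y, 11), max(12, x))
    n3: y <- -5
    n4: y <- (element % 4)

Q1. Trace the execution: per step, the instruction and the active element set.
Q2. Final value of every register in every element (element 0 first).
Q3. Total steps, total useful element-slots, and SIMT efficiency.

step 0: y <- (x * x)                 {0,1,2,3,4,5,6,7,8,9,10,11,12,13,14,15}
step 1: x <- min(min(y, 11), max(12, x)) {0,1,2,3,4,5,6,7,8,9,10,11,12,13,14,15}
step 2: y <- -5                      {0,1,2,3,4,5,6,7,8,9,10,11,12,13,14,15}
step 3: y <- (element % 4)           {0,1,2,3,4,5,6,7,8,9,10,11,12,13,14,15}

Answer: 4 steps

y: 0,1,2,3,0,1,2,3,0,1,2,3,0,1,2,3
x: 9,9,9,9,9,9,9,9,9,9,9,9,9,9,9,9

steps = 4; useful = 64; efficiency = 64/64 = 1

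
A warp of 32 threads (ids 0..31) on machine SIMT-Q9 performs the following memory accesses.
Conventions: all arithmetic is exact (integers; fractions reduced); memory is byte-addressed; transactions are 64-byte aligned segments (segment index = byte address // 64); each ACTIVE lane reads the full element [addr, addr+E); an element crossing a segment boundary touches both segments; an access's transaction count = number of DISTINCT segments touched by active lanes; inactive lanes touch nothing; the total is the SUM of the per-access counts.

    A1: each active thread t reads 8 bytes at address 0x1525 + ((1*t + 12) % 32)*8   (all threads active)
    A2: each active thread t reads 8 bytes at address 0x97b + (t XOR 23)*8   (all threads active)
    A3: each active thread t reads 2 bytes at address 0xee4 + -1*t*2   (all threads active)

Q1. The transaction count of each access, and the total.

A1: 5 transactions
A2: 5 transactions
A3: 2 transactions

Answer: 5,5,2; total 12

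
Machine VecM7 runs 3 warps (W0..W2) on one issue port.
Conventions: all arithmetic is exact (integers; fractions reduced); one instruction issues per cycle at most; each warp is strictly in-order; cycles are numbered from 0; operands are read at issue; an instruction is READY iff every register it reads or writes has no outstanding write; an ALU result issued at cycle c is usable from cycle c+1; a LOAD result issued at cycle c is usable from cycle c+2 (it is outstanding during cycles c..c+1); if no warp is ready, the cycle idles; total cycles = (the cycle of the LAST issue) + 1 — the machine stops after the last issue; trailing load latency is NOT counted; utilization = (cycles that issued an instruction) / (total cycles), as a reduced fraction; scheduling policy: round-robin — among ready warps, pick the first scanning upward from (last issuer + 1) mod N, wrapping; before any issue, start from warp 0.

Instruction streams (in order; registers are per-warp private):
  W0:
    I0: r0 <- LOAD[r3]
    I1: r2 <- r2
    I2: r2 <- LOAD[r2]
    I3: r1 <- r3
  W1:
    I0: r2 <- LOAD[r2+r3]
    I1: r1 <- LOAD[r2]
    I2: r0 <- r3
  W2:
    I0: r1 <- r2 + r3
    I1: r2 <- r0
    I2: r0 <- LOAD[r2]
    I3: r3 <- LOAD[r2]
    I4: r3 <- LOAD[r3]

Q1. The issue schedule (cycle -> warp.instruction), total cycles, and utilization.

cycle 0: W0.I0
cycle 1: W1.I0
cycle 2: W2.I0
cycle 3: W0.I1
cycle 4: W1.I1
cycle 5: W2.I1
cycle 6: W0.I2
cycle 7: W1.I2
cycle 8: W2.I2
cycle 9: W0.I3
cycle 10: W2.I3
cycle 11: idle
cycle 12: W2.I4

Answer: 13 cycles, utilization 12/13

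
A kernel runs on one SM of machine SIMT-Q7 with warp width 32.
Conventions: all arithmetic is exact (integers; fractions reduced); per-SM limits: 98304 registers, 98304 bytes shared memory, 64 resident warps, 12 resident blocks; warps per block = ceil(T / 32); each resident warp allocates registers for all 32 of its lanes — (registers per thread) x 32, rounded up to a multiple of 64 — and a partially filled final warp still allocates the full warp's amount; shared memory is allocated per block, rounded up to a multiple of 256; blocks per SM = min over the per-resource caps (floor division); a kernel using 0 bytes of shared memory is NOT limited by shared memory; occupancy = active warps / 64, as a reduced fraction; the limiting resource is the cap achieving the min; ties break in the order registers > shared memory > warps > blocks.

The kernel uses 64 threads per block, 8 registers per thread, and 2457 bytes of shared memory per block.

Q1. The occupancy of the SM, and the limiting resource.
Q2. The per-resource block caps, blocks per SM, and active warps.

Answer: occupancy 3/8, limited by blocks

registers: 192 blocks
shared memory: 38 blocks
warps: 32 blocks
blocks: 12 blocks

Answer: 12 blocks, 24 active warps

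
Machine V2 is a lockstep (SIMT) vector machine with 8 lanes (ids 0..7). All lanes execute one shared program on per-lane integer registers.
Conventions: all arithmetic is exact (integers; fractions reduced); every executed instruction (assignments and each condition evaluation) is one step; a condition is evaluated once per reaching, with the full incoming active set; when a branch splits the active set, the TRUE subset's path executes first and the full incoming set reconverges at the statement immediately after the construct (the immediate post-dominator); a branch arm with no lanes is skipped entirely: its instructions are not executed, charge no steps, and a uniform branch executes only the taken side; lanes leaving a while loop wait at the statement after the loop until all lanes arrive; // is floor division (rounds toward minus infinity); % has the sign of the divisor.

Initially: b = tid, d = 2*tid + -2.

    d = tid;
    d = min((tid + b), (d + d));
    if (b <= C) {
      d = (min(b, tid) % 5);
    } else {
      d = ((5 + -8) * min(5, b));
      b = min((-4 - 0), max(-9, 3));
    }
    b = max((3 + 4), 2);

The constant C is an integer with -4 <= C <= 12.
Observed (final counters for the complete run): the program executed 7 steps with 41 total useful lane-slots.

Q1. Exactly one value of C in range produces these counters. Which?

Answer: C = 6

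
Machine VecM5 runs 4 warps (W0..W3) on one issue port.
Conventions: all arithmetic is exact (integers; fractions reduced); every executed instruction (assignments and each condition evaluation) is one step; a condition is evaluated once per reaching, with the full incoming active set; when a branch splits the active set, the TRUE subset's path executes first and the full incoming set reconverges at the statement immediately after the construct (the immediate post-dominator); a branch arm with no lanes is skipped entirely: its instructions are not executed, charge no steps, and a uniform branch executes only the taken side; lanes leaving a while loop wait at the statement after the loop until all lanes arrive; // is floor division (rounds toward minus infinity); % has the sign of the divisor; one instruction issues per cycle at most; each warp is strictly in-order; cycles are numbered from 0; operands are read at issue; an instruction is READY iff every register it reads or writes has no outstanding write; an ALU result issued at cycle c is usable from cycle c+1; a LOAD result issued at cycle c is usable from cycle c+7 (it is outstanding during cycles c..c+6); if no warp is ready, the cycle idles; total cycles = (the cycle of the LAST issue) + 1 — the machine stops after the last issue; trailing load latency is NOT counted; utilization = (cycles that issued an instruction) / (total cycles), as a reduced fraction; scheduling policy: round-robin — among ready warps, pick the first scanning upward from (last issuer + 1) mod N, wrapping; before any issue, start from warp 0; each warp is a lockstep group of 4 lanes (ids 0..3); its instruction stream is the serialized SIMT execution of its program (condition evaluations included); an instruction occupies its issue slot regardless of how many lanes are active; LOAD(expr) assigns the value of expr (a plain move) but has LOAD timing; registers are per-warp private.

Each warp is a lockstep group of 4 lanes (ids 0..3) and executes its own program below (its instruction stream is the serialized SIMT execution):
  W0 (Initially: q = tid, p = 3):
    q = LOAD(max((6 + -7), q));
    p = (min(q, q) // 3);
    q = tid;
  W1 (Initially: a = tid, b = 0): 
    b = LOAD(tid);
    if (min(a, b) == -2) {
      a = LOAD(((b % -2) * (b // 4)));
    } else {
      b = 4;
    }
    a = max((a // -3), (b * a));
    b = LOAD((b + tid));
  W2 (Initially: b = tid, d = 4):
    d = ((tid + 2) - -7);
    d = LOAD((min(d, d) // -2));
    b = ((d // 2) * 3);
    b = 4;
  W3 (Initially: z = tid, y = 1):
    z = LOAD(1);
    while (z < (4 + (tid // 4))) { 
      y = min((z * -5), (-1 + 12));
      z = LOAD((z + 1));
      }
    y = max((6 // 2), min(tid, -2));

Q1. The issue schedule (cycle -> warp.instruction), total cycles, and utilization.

cycle 0: W0.I0
cycle 1: W1.I0
cycle 2: W2.I0
cycle 3: W3.I0
cycle 4: W2.I1
cycle 5: idle
cycle 6: idle
cycle 7: W0.I1
cycle 8: W1.I1
cycle 9: W0.I2
cycle 10: W1.I2
cycle 11: W2.I2
cycle 12: W3.I1
cycle 13: W1.I3
cycle 14: W2.I3
cycle 15: W3.I2
cycle 16: W1.I4
cycle 17: W3.I3
cycle 18: idle
cycle 19: idle
cycle 20: idle
cycle 21: idle
cycle 22: idle
cycle 23: idle
cycle 24: W3.I4
cycle 25: W3.I5
cycle 26: W3.I6
cycle 27: idle
cycle 28: idle
cycle 29: idle
cycle 30: idle
cycle 31: idle
cycle 32: idle
cycle 33: W3.I7
cycle 34: W3.I8
cycle 35: W3.I9
cycle 36: idle
cycle 37: idle
cycle 38: idle
cycle 39: idle
cycle 40: idle
cycle 41: idle
cycle 42: W3.I10
cycle 43: W3.I11

Answer: 44 cycles, utilization 6/11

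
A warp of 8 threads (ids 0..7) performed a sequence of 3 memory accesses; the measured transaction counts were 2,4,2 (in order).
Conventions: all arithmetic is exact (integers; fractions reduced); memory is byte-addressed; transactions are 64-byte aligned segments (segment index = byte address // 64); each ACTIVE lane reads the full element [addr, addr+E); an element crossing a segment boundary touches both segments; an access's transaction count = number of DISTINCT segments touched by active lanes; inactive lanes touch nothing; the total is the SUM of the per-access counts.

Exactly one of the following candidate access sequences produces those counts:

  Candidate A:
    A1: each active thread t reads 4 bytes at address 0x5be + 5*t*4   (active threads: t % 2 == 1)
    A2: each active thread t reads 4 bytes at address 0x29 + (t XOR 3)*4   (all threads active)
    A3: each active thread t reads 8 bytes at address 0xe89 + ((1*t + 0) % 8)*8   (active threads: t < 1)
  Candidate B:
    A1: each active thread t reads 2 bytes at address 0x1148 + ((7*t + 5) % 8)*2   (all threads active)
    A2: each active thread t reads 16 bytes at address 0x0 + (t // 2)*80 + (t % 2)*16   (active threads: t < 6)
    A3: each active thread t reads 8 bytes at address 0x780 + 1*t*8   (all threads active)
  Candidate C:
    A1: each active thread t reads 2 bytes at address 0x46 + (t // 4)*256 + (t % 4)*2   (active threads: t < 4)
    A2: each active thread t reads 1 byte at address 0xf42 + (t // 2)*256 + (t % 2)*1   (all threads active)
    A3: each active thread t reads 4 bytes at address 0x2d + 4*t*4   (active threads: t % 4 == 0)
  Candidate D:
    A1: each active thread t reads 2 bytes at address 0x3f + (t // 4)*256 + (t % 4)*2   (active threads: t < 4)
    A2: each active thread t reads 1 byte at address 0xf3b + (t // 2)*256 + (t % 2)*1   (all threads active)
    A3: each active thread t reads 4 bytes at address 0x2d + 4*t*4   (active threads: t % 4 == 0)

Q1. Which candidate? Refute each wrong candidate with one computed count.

A: A1 gives 3 transactions, not 2
B: A1 gives 1 transaction, not 2
C: A1 gives 1 transaction, not 2
D: all counts match (2,4,2)

Answer: D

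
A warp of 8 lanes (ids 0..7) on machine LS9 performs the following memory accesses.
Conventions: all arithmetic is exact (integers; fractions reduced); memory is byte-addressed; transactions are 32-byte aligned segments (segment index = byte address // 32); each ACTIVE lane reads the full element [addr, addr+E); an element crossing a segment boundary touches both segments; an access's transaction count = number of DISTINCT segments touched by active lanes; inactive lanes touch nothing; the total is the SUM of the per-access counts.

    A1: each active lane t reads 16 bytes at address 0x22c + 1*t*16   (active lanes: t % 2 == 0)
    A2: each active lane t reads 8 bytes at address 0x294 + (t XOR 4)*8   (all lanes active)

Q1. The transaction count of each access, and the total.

A1: 4 transactions
A2: 3 transactions

Answer: 4,3; total 7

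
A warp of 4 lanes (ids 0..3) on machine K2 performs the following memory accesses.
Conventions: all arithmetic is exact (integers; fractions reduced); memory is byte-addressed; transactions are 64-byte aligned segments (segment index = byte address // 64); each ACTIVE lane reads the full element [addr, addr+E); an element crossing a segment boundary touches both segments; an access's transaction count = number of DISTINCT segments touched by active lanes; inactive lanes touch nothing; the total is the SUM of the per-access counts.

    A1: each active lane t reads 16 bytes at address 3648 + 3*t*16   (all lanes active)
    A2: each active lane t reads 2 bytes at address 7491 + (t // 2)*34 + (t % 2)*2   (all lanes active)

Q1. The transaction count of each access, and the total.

A1: 3 transactions
A2: 1 transaction

Answer: 3,1; total 4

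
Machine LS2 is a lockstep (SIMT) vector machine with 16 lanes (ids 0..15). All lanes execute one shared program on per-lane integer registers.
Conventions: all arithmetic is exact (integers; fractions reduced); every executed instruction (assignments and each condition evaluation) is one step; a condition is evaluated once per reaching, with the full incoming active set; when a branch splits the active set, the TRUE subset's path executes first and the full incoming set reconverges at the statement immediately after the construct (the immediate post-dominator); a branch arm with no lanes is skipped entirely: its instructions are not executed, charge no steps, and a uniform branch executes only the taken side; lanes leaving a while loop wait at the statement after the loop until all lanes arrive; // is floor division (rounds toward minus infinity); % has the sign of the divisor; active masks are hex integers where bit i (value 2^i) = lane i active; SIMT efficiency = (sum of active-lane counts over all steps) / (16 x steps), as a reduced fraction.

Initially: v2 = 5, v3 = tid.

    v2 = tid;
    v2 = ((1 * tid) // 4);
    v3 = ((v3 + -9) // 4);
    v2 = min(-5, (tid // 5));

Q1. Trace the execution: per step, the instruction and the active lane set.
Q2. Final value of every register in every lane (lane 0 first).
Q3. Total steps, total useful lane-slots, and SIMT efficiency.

step 0: v2 <- tid                    0xffff
step 1: v2 <- ((1 * tid) // 4)       0xffff
step 2: v3 <- ((v3 + -9) // 4)       0xffff
step 3: v2 <- min(-5, (tid // 5))    0xffff

Answer: 4 steps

v2: -5,-5,-5,-5,-5,-5,-5,-5,-5,-5,-5,-5,-5,-5,-5,-5
v3: -3,-2,-2,-2,-2,-1,-1,-1,-1,0,0,0,0,1,1,1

steps = 4; useful = 64; efficiency = 64/64 = 1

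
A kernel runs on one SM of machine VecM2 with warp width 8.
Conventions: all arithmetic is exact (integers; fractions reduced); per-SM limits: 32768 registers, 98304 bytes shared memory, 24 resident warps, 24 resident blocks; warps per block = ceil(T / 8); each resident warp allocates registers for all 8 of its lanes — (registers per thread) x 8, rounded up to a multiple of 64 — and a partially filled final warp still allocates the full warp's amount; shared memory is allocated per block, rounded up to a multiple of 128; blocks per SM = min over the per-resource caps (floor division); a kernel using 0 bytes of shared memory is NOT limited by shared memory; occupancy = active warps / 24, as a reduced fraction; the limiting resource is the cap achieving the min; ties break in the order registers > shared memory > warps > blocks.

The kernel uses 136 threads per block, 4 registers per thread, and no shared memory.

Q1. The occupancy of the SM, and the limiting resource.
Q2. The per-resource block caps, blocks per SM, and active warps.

Answer: occupancy 17/24, limited by warps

registers: 30 blocks
shared memory: no limit (kernel uses none)
warps: 1 block
blocks: 24 blocks

Answer: 1 block, 17 active warps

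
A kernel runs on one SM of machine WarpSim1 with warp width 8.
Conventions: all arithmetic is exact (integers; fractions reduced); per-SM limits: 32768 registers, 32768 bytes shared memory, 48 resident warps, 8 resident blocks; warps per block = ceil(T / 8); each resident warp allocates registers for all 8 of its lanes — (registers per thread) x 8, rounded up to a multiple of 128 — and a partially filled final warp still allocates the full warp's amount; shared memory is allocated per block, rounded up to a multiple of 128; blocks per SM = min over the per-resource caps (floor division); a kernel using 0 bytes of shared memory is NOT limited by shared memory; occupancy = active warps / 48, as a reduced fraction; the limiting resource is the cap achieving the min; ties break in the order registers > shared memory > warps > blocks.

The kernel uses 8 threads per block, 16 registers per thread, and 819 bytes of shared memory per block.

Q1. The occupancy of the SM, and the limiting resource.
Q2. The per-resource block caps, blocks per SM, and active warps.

Answer: occupancy 1/6, limited by blocks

registers: 256 blocks
shared memory: 36 blocks
warps: 48 blocks
blocks: 8 blocks

Answer: 8 blocks, 8 active warps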